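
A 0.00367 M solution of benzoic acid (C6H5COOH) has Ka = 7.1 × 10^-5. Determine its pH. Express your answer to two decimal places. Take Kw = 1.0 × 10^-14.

C6H5COOH ⇌ C6H5COO- + H+
Let x = [H+] at equilibrium. Ka = x²/(0.00367 − x).
x is not negligible relative to C₀; solve x² + 7.1e-05·x − 2.61e-07 = 0.
x = [−7.1e-05 + √(7.1e-05² + 1.04e-06)]/2 = 4.76 × 10^-4 M
pH = −log[H+] = −log(4.76 × 10^-4) = 3.32

pH = 3.32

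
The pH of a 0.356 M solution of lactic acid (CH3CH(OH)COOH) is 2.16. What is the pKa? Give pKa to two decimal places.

[H+] = 10^(-2.16) = 6.92 × 10^-3 M
At equilibrium [HA] = 0.356 − 6.92 × 10^-3 = 3.49 × 10^-1 M
Ka = [H+][A-]/[HA] = (6.92 × 10^-3)² / 3.49 × 10^-1 = 1.37 × 10^-4
pKa = -log(1.37 × 10^-4) = 3.86

pKa = 3.86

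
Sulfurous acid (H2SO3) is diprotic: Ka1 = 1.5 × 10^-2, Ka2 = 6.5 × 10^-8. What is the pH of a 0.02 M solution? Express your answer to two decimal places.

Ka1 ≫ Ka2, so treat the first dissociation as the only significant source of H+.
Ka1 = x²/(0.02 − x) = 1.5 × 10^-2
Solving the quadratic: x = (−Ka1 + √(Ka1² + 4·Ka1·C₀))/2 = 1.14 × 10^-2 M
pH = −log(1.14 × 10^-2) = 1.94

pH = 1.94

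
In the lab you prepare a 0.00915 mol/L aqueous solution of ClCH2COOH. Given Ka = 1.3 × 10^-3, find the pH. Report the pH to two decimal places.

pH = 2.54

ClCH2COOH ⇌ ClCH2COO- + H+
Let x = [H+] at equilibrium. Ka = x²/(0.00915 − x).
x is not negligible relative to C₀; solve x² + 0.0013·x − 1.19e-05 = 0.
x = [−0.0013 + √(0.0013² + 4.76e-05)]/2 = 2.86 × 10^-3 M
pH = −log[H+] = −log(2.86 × 10^-3) = 2.54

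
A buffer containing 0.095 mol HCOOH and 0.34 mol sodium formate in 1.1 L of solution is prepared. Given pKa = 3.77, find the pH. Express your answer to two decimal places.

pH = pKa + log([A⁻]/[HA]) = 3.77 + log(0.34/0.095)
pH = 3.77 + (+0.554) = 4.32

pH = 4.32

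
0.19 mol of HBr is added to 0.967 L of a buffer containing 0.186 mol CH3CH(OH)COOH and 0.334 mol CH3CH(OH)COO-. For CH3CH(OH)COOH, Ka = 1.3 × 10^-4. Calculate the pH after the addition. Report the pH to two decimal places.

Added H+ converts CH3CH(OH)COO- to CH3CH(OH)COOH: CH3CH(OH)COOH → 0.376 mol, CH3CH(OH)COO- → 0.144 mol.
pKa = −log(1.3 × 10^-4) = 3.886
pH = pKa + log([A⁻]/[HA]) = 3.886 + log(0.144/0.376) = 3.886 -0.417

pH = 3.47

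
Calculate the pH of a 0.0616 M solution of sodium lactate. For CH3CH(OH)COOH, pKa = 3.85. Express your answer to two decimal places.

pH = 8.32

CH3CH(OH)COO- is the conjugate base of the weak acid CH3CH(OH)COOH.
Ka = 10^(−3.85) = 1.41 × 10^-4
Kb = Kw/Ka = 1.0×10^-14 / 1.41 × 10^-4 = 7.09 × 10^-11
From the ICE table, Kb = x²/(0.0616 − x) = 7.09 × 10^-11.
Neglecting x in the denominator: x = √(7.09 × 10^-11 × 0.0616) = 2.09 × 10^-6 M
pOH = 5.68, so pH = 14.00 − pOH = 8.32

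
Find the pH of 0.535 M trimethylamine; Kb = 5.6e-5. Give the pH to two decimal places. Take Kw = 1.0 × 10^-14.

(CH3)3N + H2O ⇌ (CH3)3NH+ + OH-
From the ICE table, Kb = [OH-]²/(0.535 − [OH-]) = 5.6 × 10^-5.
Assume [OH-] ≪ 0.535: [OH-] ≈ √(5.6 × 10^-5 × 0.535) = 5.47 × 10^-3 M
([OH-]/C₀ = 1% < 5%, so the approximation holds.)
pOH = 2.26, so pH = 14.00 − pOH = 11.74

pH = 11.74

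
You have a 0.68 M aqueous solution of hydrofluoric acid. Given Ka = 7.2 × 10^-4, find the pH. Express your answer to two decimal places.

HF ⇌ F- + H+
Ka = [H+]²/(0.68 − [H+]) = 7.2 × 10^-4
Assume [H+] ≪ 0.68: [H+] ≈ √(7.2 × 10^-4 × 0.68) = 2.21 × 10^-2 M
pH = −log(2.21 × 10^-2) = 1.66

pH = 1.66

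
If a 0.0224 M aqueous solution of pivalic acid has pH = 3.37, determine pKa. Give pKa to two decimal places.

pKa = 5.08

[H+] = 10^(-3.37) = 4.27 × 10^-4 M
At equilibrium [HA] = 0.0224 − 4.27 × 10^-4 = 2.20 × 10^-2 M
Ka = [H+][A-]/[HA] = (4.27 × 10^-4)² / 2.20 × 10^-2 = 8.29 × 10^-6
pKa = -log(8.29 × 10^-6) = 5.08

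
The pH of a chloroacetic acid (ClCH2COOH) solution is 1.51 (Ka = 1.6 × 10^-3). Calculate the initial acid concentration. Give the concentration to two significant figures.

[H+] = 10^(-1.51) = 3.09 × 10^-2 M = x
Ka = x²/(C₀ − x) ⇒ C₀ = x + x²/Ka
C₀ = 3.09 × 10^-2 + (3.09 × 10^-2)²/(1.6 × 10^-3) = 6.28 × 10^-1 M

C₀ = 6.3 × 10^-1 M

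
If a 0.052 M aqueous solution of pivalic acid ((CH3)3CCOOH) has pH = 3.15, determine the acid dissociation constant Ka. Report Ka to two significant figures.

Ka = 9.8 × 10^-6

[H+] = 10^(-3.15) = 7.08 × 10^-4 M
At equilibrium [HA] = 0.052 − 7.08 × 10^-4 = 5.13 × 10^-2 M
Ka = [H+][A-]/[HA] = (7.08 × 10^-4)² / 5.13 × 10^-2 = 9.8 × 10^-6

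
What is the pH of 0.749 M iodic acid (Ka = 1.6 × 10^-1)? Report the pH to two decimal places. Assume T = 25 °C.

HIO3 ⇌ IO3- + H+
Ka = x²/(0.749 − x) = 1.6 × 10^-1
x is not negligible relative to C₀; solve x² + 0.16·x − 0.12 = 0.
x = (−Ka + √(Ka² + 4·Ka·C₀))/2 = 2.75 × 10^-1 M
pH = −log(2.75 × 10^-1) = 0.56

pH = 0.56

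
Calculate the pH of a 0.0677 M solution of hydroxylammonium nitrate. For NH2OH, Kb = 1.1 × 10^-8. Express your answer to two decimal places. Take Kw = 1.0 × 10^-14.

pH = 3.61

NH3OH+ is the conjugate acid of the weak base NH2OH.
Ka = Kw/Kb = 1.0×10^-14 / 1.1 × 10^-8 = 9.09 × 10^-7
Ka = [H+]²/(0.0677 − [H+]) = 9.09 × 10^-7
Since Ka ≪ C₀, [H+] ≈ √(Ka·C₀) = 2.48 × 10^-4 M.
pH = −log(2.48 × 10^-4) = 3.61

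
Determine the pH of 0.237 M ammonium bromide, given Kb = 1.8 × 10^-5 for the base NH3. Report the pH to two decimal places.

NH4+ is the conjugate acid of the weak base NH3.
Ka = Kw/Kb = 1.0×10^-14 / 1.8 × 10^-5 = 5.56 × 10^-10
From the ICE table, Ka = [H+]²/(0.237 − [H+]) = 5.56 × 10^-10.
Since Ka ≪ C₀, [H+] ≈ √(Ka·C₀) = 1.15 × 10^-5 M.
([H+]/C₀ = 0.0048% < 5%, so the approximation holds.)
pH = −log(1.15 × 10^-5) = 4.94

pH = 4.94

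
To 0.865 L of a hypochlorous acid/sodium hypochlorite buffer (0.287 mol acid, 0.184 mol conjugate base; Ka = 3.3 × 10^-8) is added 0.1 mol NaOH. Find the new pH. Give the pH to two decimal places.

After neutralization: n(HOCl) = 0.187 mol, n(OCl-) = 0.284 mol.
pKa = −log(3.3 × 10^-8) = 7.481
pH = pKa + log(n_OCl-/n_HOCl) = 7.481 + log(0.284/0.187) = 7.481 + (+0.181)

pH = 7.66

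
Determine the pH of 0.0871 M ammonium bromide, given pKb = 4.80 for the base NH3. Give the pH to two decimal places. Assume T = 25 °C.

NH4+ is the conjugate acid of the weak base NH3.
Kb = 10^(−4.80) = 1.58 × 10^-5
Ka = Kw/Kb = 1.0×10^-14 / 1.58 × 10^-5 = 6.33 × 10^-10
From the ICE table, Ka = [H+]²/(0.0871 − [H+]) = 6.33 × 10^-10.
Since Ka ≪ C₀, [H+] ≈ √(Ka·C₀) = 7.43 × 10^-6 M.
pH = −log[H+] = −log(7.43 × 10^-6) = 5.13

pH = 5.13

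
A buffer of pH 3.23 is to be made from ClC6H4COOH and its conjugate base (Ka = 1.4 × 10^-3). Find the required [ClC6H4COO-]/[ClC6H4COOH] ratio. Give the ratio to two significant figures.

ratio = 2.4

pKa = -log(1.4 × 10^-3) = 2.854
pH = pKa + log(r) ⇒ log(r) = 3.23 − 2.854 = +0.376
r = [ClC6H4COO-]/[ClC6H4COOH] = 10^(+0.376) = 2.38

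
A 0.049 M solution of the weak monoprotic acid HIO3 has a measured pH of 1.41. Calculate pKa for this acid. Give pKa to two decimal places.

pKa = 0.82

[H+] = 10^(-1.41) = 3.89 × 10^-2 M
At equilibrium [HA] = 0.049 − 3.89 × 10^-2 = 1.01 × 10^-2 M
Ka = [H+][A-]/[HA] = (3.89 × 10^-2)² / 1.01 × 10^-2 = 1.50 × 10^-1
pKa = -log(1.50 × 10^-1) = 0.82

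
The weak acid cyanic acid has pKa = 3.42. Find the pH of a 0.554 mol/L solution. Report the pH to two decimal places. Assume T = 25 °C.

HOCN ⇌ OCN- + H+
Ka = 10^(−3.42) = 3.80 × 10^-4
From the ICE table, Ka = [H+]²/(0.554 − [H+]) = 3.80 × 10^-4.
Assume [H+] ≪ 0.554: [H+] ≈ √(3.80 × 10^-4 × 0.554) = 1.45 × 10^-2 M
Check: 2.6% ionized — well under 5%, approximation valid.
pH = −log[H+] = −log(1.45 × 10^-2) = 1.84

pH = 1.84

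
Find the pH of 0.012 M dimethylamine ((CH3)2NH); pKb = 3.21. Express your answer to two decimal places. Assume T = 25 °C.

(CH3)2NH + H2O ⇌ (CH3)2NH2+ + OH-
Kb = 10^(−3.21) = 6.17 × 10^-4
From the ICE table, Kb = [OH-]²/(0.012 − [OH-]) = 6.17 × 10^-4.
[OH-] is not negligible relative to C₀; solve [OH-]² + 0.000617·[OH-] − 7.4e-06 = 0.
[OH-] = [−0.000617 + √(0.000617² + 2.96e-05)]/2 = 2.43 × 10^-3 M
pOH = 2.61, so pH = 14.00 − pOH = 11.39

pH = 11.39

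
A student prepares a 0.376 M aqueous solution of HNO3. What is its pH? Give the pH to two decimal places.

HNO3 is a strong acid and dissociates completely, so [H+] = 0.376 M.
pH = -log(0.376) = 0.42

pH = 0.42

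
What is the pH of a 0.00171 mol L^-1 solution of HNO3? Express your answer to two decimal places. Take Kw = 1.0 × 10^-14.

HNO3 is a strong acid and dissociates completely, so [H+] = 0.00171 M.
pH = -log(0.00171) = 2.77

pH = 2.77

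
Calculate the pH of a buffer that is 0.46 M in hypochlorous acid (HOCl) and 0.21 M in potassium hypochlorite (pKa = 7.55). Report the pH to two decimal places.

pH = pKa + log([A⁻]/[HA]) = 7.55 + log(0.21/0.46)
pH = 7.55 + (-0.341) = 7.21

pH = 7.21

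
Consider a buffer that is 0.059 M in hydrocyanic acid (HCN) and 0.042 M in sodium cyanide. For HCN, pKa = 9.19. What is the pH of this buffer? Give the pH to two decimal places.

pH = 9.04

Using pH = pKa + log([base]/[acid]) with [base]/[acid] = 0.042/0.059:
pH = 9.19 + (-0.148) = 9.04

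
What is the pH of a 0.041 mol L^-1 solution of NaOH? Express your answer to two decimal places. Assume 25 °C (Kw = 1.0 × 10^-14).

pH = 12.61

NaOH is a strong base; [OH-] = 0.041 M.
pOH = -log(0.041) = 1.39
pH = 14.00 - 1.39 = 12.61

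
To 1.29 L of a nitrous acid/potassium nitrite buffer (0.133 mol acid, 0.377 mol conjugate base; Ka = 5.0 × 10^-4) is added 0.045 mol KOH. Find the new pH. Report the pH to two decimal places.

OH- converts HNO2 to NO2-: HNO2 → 0.088 mol, NO2- → 0.422 mol.
pKa = −log(5.0 × 10^-4) = 3.301
Henderson–Hasselbalch with mole ratio 0.422/0.088: pH = 3.301 + (+0.681)

pH = 3.98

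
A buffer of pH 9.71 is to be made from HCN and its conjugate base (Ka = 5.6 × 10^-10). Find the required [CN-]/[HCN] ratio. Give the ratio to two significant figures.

ratio = 2.9

pKa = -log(5.6 × 10^-10) = 9.252
pH = pKa + log(r) ⇒ log(r) = 9.71 − 9.252 = +0.458
r = [CN-]/[HCN] = 10^(+0.458) = 2.87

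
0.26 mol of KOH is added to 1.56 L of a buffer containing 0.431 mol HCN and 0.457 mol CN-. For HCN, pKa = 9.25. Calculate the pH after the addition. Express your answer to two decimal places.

pH = 9.87

After neutralization: n(HCN) = 0.171 mol, n(CN-) = 0.717 mol.
pH = pKa + log(n_CN-/n_HCN) = 9.25 + log(0.717/0.171) = 9.25 + (+0.623)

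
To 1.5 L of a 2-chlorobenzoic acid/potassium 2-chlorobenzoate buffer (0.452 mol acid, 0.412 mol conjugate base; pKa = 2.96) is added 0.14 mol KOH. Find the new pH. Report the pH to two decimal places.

pH = 3.21

OH- converts ClC6H4COOH to ClC6H4COO-: ClC6H4COOH → 0.312 mol, ClC6H4COO- → 0.552 mol.
pH = pKa + log(n_ClC6H4COO-/n_ClC6H4COOH) = 2.96 + log(0.552/0.312) = 2.96 + (+0.248)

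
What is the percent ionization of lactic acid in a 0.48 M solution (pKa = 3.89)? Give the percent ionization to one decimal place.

CH3CH(OH)COOH ⇌ CH3CH(OH)COO- + H+; let x = [H+] at equilibrium.
Ka = 10^(−3.89) = 1.29 × 10^-4
x ≈ √(Ka·C₀) = √(1.29 × 10^-4 × 0.48) = 7.87 × 10^-3 M
% ionization = x/C₀ × 100% = 7.87 × 10^-3/0.48 × 100% = 1.6%

1.6%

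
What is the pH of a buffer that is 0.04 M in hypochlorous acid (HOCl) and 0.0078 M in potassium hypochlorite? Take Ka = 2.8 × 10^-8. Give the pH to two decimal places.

pH = 6.84

pKa = −log(2.8 × 10^-8) = 7.553
Using pH = pKa + log([base]/[acid]) with [base]/[acid] = 0.0078/0.04:
pH = 7.553 + (-0.710) = 6.84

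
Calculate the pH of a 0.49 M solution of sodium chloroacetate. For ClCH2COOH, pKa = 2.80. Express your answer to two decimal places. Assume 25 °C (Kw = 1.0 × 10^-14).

pH = 8.25

ClCH2COO- is the conjugate base of the weak acid ClCH2COOH.
Ka = 10^(−2.80) = 1.58 × 10^-3
Kb = Kw/Ka = 1.0×10^-14 / 1.58 × 10^-3 = 6.33 × 10^-12
From the ICE table, Kb = [OH-]²/(0.49 − [OH-]) = 6.33 × 10^-12.
Since Kb ≪ C₀, [OH-] ≈ √(Kb·C₀) = 1.76 × 10^-6 M.
pOH = 5.75, so pH = 14.00 − pOH = 8.25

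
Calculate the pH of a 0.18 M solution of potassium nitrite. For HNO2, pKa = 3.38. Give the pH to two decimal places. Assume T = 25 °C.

pH = 8.32

NO2- is the conjugate base of the weak acid HNO2.
Ka = 10^(−3.38) = 4.17 × 10^-4
Kb = Kw/Ka = 1.0×10^-14 / 4.17 × 10^-4 = 2.40 × 10^-11
From the ICE table, Kb = [OH-]²/(0.18 − [OH-]) = 2.40 × 10^-11.
Neglecting [OH-] in the denominator: [OH-] = √(2.40 × 10^-11 × 0.18) = 2.08 × 10^-6 M
([OH-]/C₀ = 0.0012% < 5%, so the approximation holds.)
pOH = 5.68, so pH = 14.00 − pOH = 8.32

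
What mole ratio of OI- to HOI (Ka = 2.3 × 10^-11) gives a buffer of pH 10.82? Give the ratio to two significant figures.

pKa = -log(2.3 × 10^-11) = 10.638
pH = pKa + log(r) ⇒ log(r) = 10.82 − 10.638 = +0.182
r = [OI-]/[HOI] = 10^(+0.182) = 1.52

ratio = 1.5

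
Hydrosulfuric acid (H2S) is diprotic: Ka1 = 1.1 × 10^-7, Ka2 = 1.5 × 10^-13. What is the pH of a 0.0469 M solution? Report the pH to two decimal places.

Since Ka1 ≫ Ka2, the first ionization dominates [H+].
Ka1 = x²/(0.0469 − x) = 1.1 × 10^-7
x ≈ √(1.1 × 10^-7 × 0.0469) = 7.18 × 10^-5 M
pH = −log(7.18 × 10^-5) = 4.14

pH = 4.14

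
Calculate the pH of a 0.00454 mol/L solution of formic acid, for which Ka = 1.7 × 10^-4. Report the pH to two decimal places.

pH = 3.10

HCOOH ⇌ HCOO- + H+
Ka = x²/(0.00454 − x) = 1.7 × 10^-4
The 5% rule fails; solving x² + Ka·x − Ka·C₀ = 0 exactly:
x = [−0.00017 + √(0.00017² + 3.09e-06)]/2 = 7.98 × 10^-4 M
pH = −log[H+] = −log(7.98 × 10^-4) = 3.10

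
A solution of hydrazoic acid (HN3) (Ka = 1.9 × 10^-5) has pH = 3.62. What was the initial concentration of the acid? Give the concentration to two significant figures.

C₀ = 3.3 × 10^-3 M

[H+] = 10^(-3.62) = 2.40 × 10^-4 M = x
Ka = x²/(C₀ − x) ⇒ C₀ = x + x²/Ka
C₀ = 2.40 × 10^-4 + (2.40 × 10^-4)²/(1.9 × 10^-5) = 3.27 × 10^-3 M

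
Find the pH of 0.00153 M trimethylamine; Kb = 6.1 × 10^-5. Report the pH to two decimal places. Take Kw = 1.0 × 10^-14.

pH = 10.44

(CH3)3N + H2O ⇌ (CH3)3NH+ + OH-
From the ICE table, Kb = x²/(0.00153 − x) = 6.1 × 10^-5.
x is not negligible relative to C₀; solve x² + 6.1e-05·x − 9.33e-08 = 0.
x = (−Kb + √(Kb² + 4·Kb·C₀))/2 = 2.77 × 10^-4 M
pOH = 3.56, so pH = 14.00 − pOH = 10.44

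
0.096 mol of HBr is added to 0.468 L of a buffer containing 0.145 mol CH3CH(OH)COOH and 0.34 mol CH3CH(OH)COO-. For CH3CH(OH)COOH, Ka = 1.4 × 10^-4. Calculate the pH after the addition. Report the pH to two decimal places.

Added H+ converts CH3CH(OH)COO- to CH3CH(OH)COOH: CH3CH(OH)COOH → 0.241 mol, CH3CH(OH)COO- → 0.244 mol.
pKa = −log(1.4 × 10^-4) = 3.854
pH = pKa + log(n_CH3CH(OH)COO-/n_CH3CH(OH)COOH) = 3.854 + log(0.244/0.241) = 3.854 + (+0.005)

pH = 3.86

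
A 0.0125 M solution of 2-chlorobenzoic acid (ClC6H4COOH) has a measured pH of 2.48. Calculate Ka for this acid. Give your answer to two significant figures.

[H+] = 10^(-2.48) = 3.31 × 10^-3 M
At equilibrium [HA] = 0.0125 − 3.31 × 10^-3 = 9.19 × 10^-3 M
Ka = [H+][A-]/[HA] = (3.31 × 10^-3)² / 9.19 × 10^-3 = 1.2 × 10^-3

Ka = 1.2 × 10^-3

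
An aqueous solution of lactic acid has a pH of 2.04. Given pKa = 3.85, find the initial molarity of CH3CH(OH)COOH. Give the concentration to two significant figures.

C₀ = 6.0 × 10^-1 M

[H+] = 10^(-2.04) = 9.12 × 10^-3 M = x
Ka = 10^(−3.85) = 1.41 × 10^-4
Ka = x²/(C₀ − x) ⇒ C₀ = x + x²/Ka
C₀ = 9.12 × 10^-3 + (9.12 × 10^-3)²/(1.41 × 10^-4) = 5.99 × 10^-1 M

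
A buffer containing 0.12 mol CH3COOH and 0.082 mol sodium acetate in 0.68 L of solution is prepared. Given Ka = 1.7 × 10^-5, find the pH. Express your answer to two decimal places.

pH = 4.60

pKa = −log(1.7 × 10^-5) = 4.770
Henderson–Hasselbalch: pH = pKa + log([CH3COO-]/[CH3COOH]) = 4.770 + log(0.082/0.12)
pH = 4.770 + (-0.165) = 4.60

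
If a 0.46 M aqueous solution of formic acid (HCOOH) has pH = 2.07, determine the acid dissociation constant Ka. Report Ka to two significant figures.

Ka = 1.6 × 10^-4

[H+] = 10^(-2.07) = 8.51 × 10^-3 M
At equilibrium [HA] = 0.46 − 8.51 × 10^-3 = 4.51 × 10^-1 M
Ka = [H+][A-]/[HA] = (8.51 × 10^-3)² / 4.51 × 10^-1 = 1.6 × 10^-4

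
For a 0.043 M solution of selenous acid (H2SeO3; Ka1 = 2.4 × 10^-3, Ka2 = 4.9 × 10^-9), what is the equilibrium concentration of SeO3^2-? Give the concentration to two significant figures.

4.9 × 10^-9 M

First ionization gives [H+] ≈ [HSeO3-] = 9.03 × 10^-3 M.
Second step: Ka2 = [H+][SeO3^2-]/[HSeO3-] ≈ [SeO3^2-] (since [H+] ≈ [HSeO3-]).
So [SeO3^2-] ≈ Ka2.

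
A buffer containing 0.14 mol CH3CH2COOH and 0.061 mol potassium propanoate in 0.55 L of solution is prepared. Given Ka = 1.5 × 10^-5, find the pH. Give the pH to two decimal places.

pH = 4.46

pKa = −log(1.5 × 10^-5) = 4.824
Using pH = pKa + log([base]/[acid]) with [base]/[acid] = 0.061/0.14:
pH = 4.824 + (-0.361) = 4.46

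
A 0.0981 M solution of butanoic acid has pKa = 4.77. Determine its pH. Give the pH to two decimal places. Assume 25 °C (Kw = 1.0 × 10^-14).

CH3(CH2)2COOH ⇌ CH3(CH2)2COO- + H+
Ka = 10^(−4.77) = 1.70 × 10^-5
Ka = x²/(0.0981 − x) = 1.70 × 10^-5
Since Ka ≪ C₀, x ≈ √(Ka·C₀) = 1.29 × 10^-3 M.
pH = −log(1.29 × 10^-3) = 2.89

pH = 2.89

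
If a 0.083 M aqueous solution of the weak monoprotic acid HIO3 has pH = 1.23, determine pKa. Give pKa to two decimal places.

pKa = 0.84

[H+] = 10^(-1.23) = 5.89 × 10^-2 M
At equilibrium [HA] = 0.083 − 5.89 × 10^-2 = 2.41 × 10^-2 M
Ka = [H+][A-]/[HA] = (5.89 × 10^-2)² / 2.41 × 10^-2 = 1.44 × 10^-1
pKa = -log(1.44 × 10^-1) = 0.84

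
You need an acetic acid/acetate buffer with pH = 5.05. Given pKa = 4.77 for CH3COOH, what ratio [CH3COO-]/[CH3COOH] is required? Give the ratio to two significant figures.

pH = pKa + log(r) ⇒ log(r) = 5.05 − 4.77 = +0.28
r = [CH3COO-]/[CH3COOH] = 10^(+0.28) = 1.91

ratio = 1.9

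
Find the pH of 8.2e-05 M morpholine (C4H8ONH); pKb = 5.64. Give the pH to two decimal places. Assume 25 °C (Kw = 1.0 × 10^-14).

C4H8ONH + H2O ⇌ C4H8ONH2+ + OH-
Kb = 10^(−5.64) = 2.29 × 10^-6
Kb = [OH-]²/(8.2e-05 − [OH-]) = 2.29 × 10^-6
Here C₀/Kb ≈ 35.8, so the small-[OH-] approximation fails. Use the quadratic:
[OH-] = (−Kb + √(Kb² + 4·Kb·C₀))/2 = 1.26 × 10^-5 M
pOH = −log(1.26 × 10^-5) = 4.90; pH = 14.00 − 4.90 = 9.10

pH = 9.10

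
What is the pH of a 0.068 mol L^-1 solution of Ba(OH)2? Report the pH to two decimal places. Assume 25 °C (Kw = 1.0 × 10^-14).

pH = 13.13

Ba(OH)2 is a strong base (each formula unit releases 2 OH-); [OH-] = 0.136 M.
pOH = -log(0.136) = 0.87
pH = 14.00 - 0.87 = 13.13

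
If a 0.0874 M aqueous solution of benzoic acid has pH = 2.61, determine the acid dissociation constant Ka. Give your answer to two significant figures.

Ka = 7.1 × 10^-5

[H+] = 10^(-2.61) = 2.45 × 10^-3 M
At equilibrium [HA] = 0.0874 − 2.45 × 10^-3 = 8.50 × 10^-2 M
Ka = [H+][A-]/[HA] = (2.45 × 10^-3)² / 8.50 × 10^-2 = 7.1 × 10^-5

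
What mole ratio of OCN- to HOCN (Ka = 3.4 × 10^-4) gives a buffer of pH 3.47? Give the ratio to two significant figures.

ratio = 1.0

pKa = -log(3.4 × 10^-4) = 3.469
pH = pKa + log(r) ⇒ log(r) = 3.47 − 3.469 = +0.001
r = [OCN-]/[HOCN] = 10^(+0.001) = 1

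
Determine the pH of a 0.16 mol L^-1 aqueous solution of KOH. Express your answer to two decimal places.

KOH is a strong base; [OH-] = 0.16 M.
pOH = -log(0.16) = 0.80
pH = 14.00 - 0.80 = 13.20

pH = 13.20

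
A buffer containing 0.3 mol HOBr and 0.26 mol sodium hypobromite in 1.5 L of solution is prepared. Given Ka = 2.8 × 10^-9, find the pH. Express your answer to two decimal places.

pKa = −log(2.8 × 10^-9) = 8.553
pH = pKa + log([A⁻]/[HA]) = 8.553 + log(0.26/0.3)
pH = 8.553 + (-0.062) = 8.49

pH = 8.49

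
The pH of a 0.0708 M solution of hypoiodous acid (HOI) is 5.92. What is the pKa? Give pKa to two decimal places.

pKa = 10.69

[H+] = 10^(-5.92) = 1.20 × 10^-6 M
At equilibrium [HA] = 0.0708 − 1.20 × 10^-6 = 7.08 × 10^-2 M
Ka = [H+][A-]/[HA] = (1.20 × 10^-6)² / 7.08 × 10^-2 = 2.03 × 10^-11
pKa = -log(2.03 × 10^-11) = 10.69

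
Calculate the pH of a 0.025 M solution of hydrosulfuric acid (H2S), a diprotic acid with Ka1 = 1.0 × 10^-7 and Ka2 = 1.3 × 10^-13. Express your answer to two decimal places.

pH = 4.30

Ka1 ≫ Ka2, so treat the first dissociation as the only significant source of H+.
Ka1 = x²/(0.025 − x) = 1.0 × 10^-7
x ≈ √(1.0 × 10^-7 × 0.025) = 5.00 × 10^-5 M
pH = −log(5.00 × 10^-5) = 4.30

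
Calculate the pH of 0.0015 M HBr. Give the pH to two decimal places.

HBr is a strong acid and dissociates completely, so [H+] = 0.0015 M.
pH = -log(0.0015) = 2.82

pH = 2.82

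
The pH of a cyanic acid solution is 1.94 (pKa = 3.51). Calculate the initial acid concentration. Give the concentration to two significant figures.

C₀ = 4.4 × 10^-1 M

[H+] = 10^(-1.94) = 1.15 × 10^-2 M = x
Ka = 10^(−3.51) = 3.09 × 10^-4
Ka = x²/(C₀ − x) ⇒ C₀ = x + x²/Ka
C₀ = 1.15 × 10^-2 + (1.15 × 10^-2)²/(3.09 × 10^-4) = 4.39 × 10^-1 M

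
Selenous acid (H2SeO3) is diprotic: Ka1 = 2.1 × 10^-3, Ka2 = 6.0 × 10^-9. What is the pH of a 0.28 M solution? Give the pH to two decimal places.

Ka1 ≫ Ka2, so treat the first dissociation as the only significant source of H+.
Ka1 = x²/(0.28 − x) = 2.1 × 10^-3
Solving the quadratic: x = (−Ka1 + √(Ka1² + 4·Ka1·C₀))/2 = 2.32 × 10^-2 M
pH = −log(2.32 × 10^-2) = 1.63

pH = 1.63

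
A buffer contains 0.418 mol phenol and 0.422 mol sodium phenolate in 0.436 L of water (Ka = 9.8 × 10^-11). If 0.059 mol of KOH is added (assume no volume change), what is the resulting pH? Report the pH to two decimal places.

pH = 10.14

OH- converts C6H5OH to C6H5O-: C6H5OH → 0.359 mol, C6H5O- → 0.481 mol.
pKa = −log(9.8 × 10^-11) = 10.009
pH = pKa + log(n_C6H5O-/n_C6H5OH) = 10.009 + log(0.481/0.359) = 10.009 + (+0.127)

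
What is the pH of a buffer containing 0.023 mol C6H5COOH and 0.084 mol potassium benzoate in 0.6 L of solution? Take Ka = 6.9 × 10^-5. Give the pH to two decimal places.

pH = 4.72

pKa = −log(6.9 × 10^-5) = 4.161
Henderson–Hasselbalch: pH = pKa + log([C6H5COO-]/[C6H5COOH]) = 4.161 + log(0.084/0.023)
pH = 4.161 + (+0.563) = 4.72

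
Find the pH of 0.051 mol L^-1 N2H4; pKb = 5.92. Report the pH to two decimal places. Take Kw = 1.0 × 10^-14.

pH = 10.39

N2H4 + H2O ⇌ N2H5+ + OH-
Kb = 10^(−5.92) = 1.20 × 10^-6
Let x = [OH-] at equilibrium. Kb = x²/(0.051 − x).
Assume x ≪ 0.051: x ≈ √(1.20 × 10^-6 × 0.051) = 2.47 × 10^-4 M
pOH = −log(2.47 × 10^-4) = 3.61; pH = 14.00 − 3.61 = 10.39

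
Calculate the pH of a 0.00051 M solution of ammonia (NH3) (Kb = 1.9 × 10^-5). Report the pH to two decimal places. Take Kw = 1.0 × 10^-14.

pH = 9.95

NH3 + H2O ⇌ NH4+ + OH-
Let x = [OH-] at equilibrium. Kb = x²/(0.00051 − x).
x is not negligible relative to C₀; solve x² + 1.9e-05·x − 9.69e-09 = 0.
x = [−1.9e-05 + √(1.9e-05² + 3.88e-08)]/2 = 8.94 × 10^-5 M
pOH = 4.05, so pH = 14.00 − pOH = 9.95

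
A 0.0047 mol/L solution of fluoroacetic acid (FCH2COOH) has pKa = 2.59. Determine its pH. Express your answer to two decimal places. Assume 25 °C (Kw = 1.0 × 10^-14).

FCH2COOH ⇌ FCH2COO- + H+
Ka = 10^(−2.59) = 2.57 × 10^-3
From the ICE table, Ka = [H+]²/(0.0047 − [H+]) = 2.57 × 10^-3.
[H+] is not negligible relative to C₀; solve [H+]² + 0.00257·[H+] − 1.21e-05 = 0.
[H+] = (−Ka + √(Ka² + 4·Ka·C₀))/2 = 2.42 × 10^-3 M
pH = −log(2.42 × 10^-3) = 2.62

pH = 2.62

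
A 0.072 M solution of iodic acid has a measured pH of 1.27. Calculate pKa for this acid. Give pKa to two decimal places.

[H+] = 10^(-1.27) = 5.37 × 10^-2 M
At equilibrium [HA] = 0.072 − 5.37 × 10^-2 = 1.83 × 10^-2 M
Ka = [H+][A-]/[HA] = (5.37 × 10^-2)² / 1.83 × 10^-2 = 1.58 × 10^-1
pKa = -log(1.58 × 10^-1) = 0.80

pKa = 0.80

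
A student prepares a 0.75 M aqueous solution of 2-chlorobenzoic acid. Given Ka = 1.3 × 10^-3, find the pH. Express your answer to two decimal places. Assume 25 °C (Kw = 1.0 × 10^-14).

pH = 1.51

ClC6H4COOH ⇌ ClC6H4COO- + H+
From the ICE table, Ka = [H+]²/(0.75 − [H+]) = 1.3 × 10^-3.
Neglecting [H+] in the denominator: [H+] = √(1.3 × 10^-3 × 0.75) = 3.12 × 10^-2 M
pH = −log[H+] = −log(3.12 × 10^-2) = 1.51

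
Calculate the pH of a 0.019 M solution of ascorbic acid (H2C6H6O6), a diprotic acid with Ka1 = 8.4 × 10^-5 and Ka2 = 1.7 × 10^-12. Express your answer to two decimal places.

Ka1 ≫ Ka2, so treat the first dissociation as the only significant source of H+.
Ka1 = x²/(0.019 − x) = 8.4 × 10^-5
Solving the quadratic: x = (−Ka1 + √(Ka1² + 4·Ka1·C₀))/2 = 1.22 × 10^-3 M
pH = −log(1.22 × 10^-3) = 2.91

pH = 2.91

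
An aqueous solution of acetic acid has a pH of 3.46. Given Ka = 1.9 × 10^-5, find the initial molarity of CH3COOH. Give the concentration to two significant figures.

[H+] = 10^(-3.46) = 3.47 × 10^-4 M = x
Ka = x²/(C₀ − x) ⇒ C₀ = x + x²/Ka
C₀ = 3.47 × 10^-4 + (3.47 × 10^-4)²/(1.9 × 10^-5) = 6.68 × 10^-3 M

C₀ = 6.7 × 10^-3 M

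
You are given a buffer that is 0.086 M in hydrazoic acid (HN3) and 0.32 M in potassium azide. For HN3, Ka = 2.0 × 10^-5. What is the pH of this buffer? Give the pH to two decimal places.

pH = 5.27

pKa = −log(2.0 × 10^-5) = 4.699
pH = pKa + log([A⁻]/[HA]) = 4.699 + log(0.32/0.086)
pH = 4.699 + (+0.571) = 5.27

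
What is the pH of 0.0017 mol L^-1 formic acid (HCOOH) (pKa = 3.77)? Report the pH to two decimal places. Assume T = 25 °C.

HCOOH ⇌ HCOO- + H+
Ka = 10^(−3.77) = 1.70 × 10^-4
Let x = [H+] at equilibrium. Ka = x²/(0.0017 − x).
Here C₀/Ka ≈ 10, so the small-x approximation fails. Use the quadratic:
x = (−Ka + √(Ka² + 4·Ka·C₀))/2 = 4.59 × 10^-4 M
pH = −log(4.59 × 10^-4) = 3.34

pH = 3.34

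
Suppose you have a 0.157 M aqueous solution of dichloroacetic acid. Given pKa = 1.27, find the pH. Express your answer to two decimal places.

Cl2CHCOOH ⇌ Cl2CHCOO- + H+
Ka = 10^(−1.27) = 5.37 × 10^-2
From the ICE table, Ka = [H+]²/(0.157 − [H+]) = 5.37 × 10^-2.
The 5% rule fails; solving [H+]² + Ka·[H+] − Ka·C₀ = 0 exactly:
[H+] = (−Ka + √(Ka² + 4·Ka·C₀))/2 = 6.88 × 10^-2 M
pH = −log[H+] = −log(6.88 × 10^-2) = 1.16

pH = 1.16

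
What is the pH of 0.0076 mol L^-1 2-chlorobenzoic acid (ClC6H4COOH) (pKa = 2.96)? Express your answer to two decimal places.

ClC6H4COOH ⇌ ClC6H4COO- + H+
Ka = 10^(−2.96) = 1.10 × 10^-3
Ka = x²/(0.0076 − x) = 1.10 × 10^-3
Here C₀/Ka ≈ 6.91, so the small-x approximation fails. Use the quadratic:
x = (−Ka + √(Ka² + 4·Ka·C₀))/2 = 2.39 × 10^-3 M
pH = −log(2.39 × 10^-3) = 2.62

pH = 2.62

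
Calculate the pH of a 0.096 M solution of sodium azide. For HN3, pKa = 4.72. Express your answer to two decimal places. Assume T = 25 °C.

N3- is the conjugate base of the weak acid HN3.
Ka = 10^(−4.72) = 1.91 × 10^-5
Kb = Kw/Ka = 1.0×10^-14 / 1.91 × 10^-5 = 5.24 × 10^-10
From the ICE table, Kb = x²/(0.096 − x) = 5.24 × 10^-10.
Since Kb ≪ C₀, x ≈ √(Kb·C₀) = 7.09 × 10^-6 M.
Check: 0.0074% ionized — well under 5%, approximation valid.
pOH = −log(7.09 × 10^-6) = 5.15; pH = 14.00 − 5.15 = 8.85

pH = 8.85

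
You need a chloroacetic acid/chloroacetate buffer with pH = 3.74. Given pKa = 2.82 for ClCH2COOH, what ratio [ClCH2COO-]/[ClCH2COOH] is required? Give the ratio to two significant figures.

pH = pKa + log(r) ⇒ log(r) = 3.74 − 2.82 = +0.92
r = [ClCH2COO-]/[ClCH2COOH] = 10^(+0.92) = 8.32

ratio = 8.3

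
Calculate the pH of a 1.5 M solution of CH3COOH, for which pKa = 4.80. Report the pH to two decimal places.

CH3COOH ⇌ CH3COO- + H+
Ka = 10^(−4.80) = 1.58 × 10^-5
From the ICE table, Ka = x²/(1.5 − x) = 1.58 × 10^-5.
Assume x ≪ 1.5: x ≈ √(1.58 × 10^-5 × 1.5) = 4.87 × 10^-3 M
Check: 0.32% ionized — well under 5%, approximation valid.
pH = −log(4.87 × 10^-3) = 2.31

pH = 2.31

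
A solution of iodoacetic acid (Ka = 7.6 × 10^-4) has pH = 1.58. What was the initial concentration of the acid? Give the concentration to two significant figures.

[H+] = 10^(-1.58) = 2.63 × 10^-2 M = x
Ka = x²/(C₀ − x) ⇒ C₀ = x + x²/Ka
C₀ = 2.63 × 10^-2 + (2.63 × 10^-2)²/(7.6 × 10^-4) = 9.36 × 10^-1 M

C₀ = 9.4 × 10^-1 M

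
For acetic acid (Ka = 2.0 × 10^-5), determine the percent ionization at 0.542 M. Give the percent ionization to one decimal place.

CH3COOH ⇌ CH3COO- + H+; let x = [H+] at equilibrium.
x ≈ √(Ka·C₀) = √(2.0 × 10^-5 × 0.542) = 3.29 × 10^-3 M
% ionization = x/C₀ × 100% = 3.29 × 10^-3/0.542 × 100% = 0.6%

0.6%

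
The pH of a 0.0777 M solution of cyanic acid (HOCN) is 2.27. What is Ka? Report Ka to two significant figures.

Ka = 4.0 × 10^-4

[H+] = 10^(-2.27) = 5.37 × 10^-3 M
At equilibrium [HA] = 0.0777 − 5.37 × 10^-3 = 7.23 × 10^-2 M
Ka = [H+][A-]/[HA] = (5.37 × 10^-3)² / 7.23 × 10^-2 = 4.0 × 10^-4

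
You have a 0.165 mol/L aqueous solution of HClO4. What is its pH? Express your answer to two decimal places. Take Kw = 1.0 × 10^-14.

HClO4 is a strong acid and dissociates completely, so [H+] = 0.165 M.
pH = -log(0.165) = 0.78

pH = 0.78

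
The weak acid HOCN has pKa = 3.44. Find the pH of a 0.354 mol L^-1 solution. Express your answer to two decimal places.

HOCN ⇌ OCN- + H+
Ka = 10^(−3.44) = 3.63 × 10^-4
From the ICE table, Ka = [H+]²/(0.354 − [H+]) = 3.63 × 10^-4.
Neglecting [H+] in the denominator: [H+] = √(3.63 × 10^-4 × 0.354) = 1.13 × 10^-2 M
([H+]/C₀ = 3.2% < 5%, so the approximation holds.)
pH = −log(1.13 × 10^-2) = 1.95

pH = 1.95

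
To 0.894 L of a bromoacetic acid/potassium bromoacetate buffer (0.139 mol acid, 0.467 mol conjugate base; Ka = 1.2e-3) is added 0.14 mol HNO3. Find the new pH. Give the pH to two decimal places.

Added H+ converts BrCH2COO- to BrCH2COOH: BrCH2COOH → 0.279 mol, BrCH2COO- → 0.327 mol.
pKa = −log(1.2 × 10^-3) = 2.921
pH = pKa + log([A⁻]/[HA]) = 2.921 + log(0.327/0.279) = 2.921 +0.069

pH = 2.99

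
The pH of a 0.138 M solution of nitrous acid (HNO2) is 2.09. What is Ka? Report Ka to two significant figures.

[H+] = 10^(-2.09) = 8.13 × 10^-3 M
At equilibrium [HA] = 0.138 − 8.13 × 10^-3 = 1.30 × 10^-1 M
Ka = [H+][A-]/[HA] = (8.13 × 10^-3)² / 1.30 × 10^-1 = 5.1 × 10^-4

Ka = 5.1 × 10^-4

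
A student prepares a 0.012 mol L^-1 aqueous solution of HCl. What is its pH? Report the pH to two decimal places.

pH = 1.92

HCl is a strong acid and dissociates completely, so [H+] = 0.012 M.
pH = -log(0.012) = 1.92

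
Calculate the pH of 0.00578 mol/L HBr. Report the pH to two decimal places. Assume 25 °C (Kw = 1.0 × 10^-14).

HBr is a strong acid and dissociates completely, so [H+] = 0.00578 M.
pH = -log(0.00578) = 2.24

pH = 2.24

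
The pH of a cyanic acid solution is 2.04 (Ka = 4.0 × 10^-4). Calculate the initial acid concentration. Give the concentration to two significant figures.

C₀ = 2.2 × 10^-1 M

[H+] = 10^(-2.04) = 9.12 × 10^-3 M = x
Ka = x²/(C₀ − x) ⇒ C₀ = x + x²/Ka
C₀ = 9.12 × 10^-3 + (9.12 × 10^-3)²/(4.0 × 10^-4) = 2.17 × 10^-1 M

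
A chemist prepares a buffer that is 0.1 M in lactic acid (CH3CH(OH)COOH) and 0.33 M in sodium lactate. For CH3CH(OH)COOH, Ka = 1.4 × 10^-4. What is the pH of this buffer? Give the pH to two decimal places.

pH = 4.37

pKa = −log(1.4 × 10^-4) = 3.854
pH = pKa + log([A⁻]/[HA]) = 3.854 + log(0.33/0.1)
pH = 3.854 + (+0.519) = 4.37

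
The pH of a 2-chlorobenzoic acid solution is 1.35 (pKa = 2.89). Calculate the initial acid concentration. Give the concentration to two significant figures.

C₀ = 1.6 M

[H+] = 10^(-1.35) = 4.47 × 10^-2 M = x
Ka = 10^(−2.89) = 1.29 × 10^-3
Ka = x²/(C₀ − x) ⇒ C₀ = x + x²/Ka
C₀ = 4.47 × 10^-2 + (4.47 × 10^-2)²/(1.29 × 10^-3) = 1.59 M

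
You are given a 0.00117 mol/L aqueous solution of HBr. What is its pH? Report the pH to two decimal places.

pH = 2.93

HBr is a strong acid and dissociates completely, so [H+] = 0.00117 M.
pH = -log(0.00117) = 2.93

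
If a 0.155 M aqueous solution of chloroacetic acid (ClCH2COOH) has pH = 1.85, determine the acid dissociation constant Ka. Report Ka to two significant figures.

[H+] = 10^(-1.85) = 1.41 × 10^-2 M
At equilibrium [HA] = 0.155 − 1.41 × 10^-2 = 1.41 × 10^-1 M
Ka = [H+][A-]/[HA] = (1.41 × 10^-2)² / 1.41 × 10^-1 = 1.4 × 10^-3

Ka = 1.4 × 10^-3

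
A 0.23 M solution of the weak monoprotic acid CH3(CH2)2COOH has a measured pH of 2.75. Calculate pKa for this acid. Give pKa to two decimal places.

[H+] = 10^(-2.75) = 1.78 × 10^-3 M
At equilibrium [HA] = 0.23 − 1.78 × 10^-3 = 2.28 × 10^-1 M
Ka = [H+][A-]/[HA] = (1.78 × 10^-3)² / 2.28 × 10^-1 = 1.39 × 10^-5
pKa = -log(1.39 × 10^-5) = 4.86

pKa = 4.86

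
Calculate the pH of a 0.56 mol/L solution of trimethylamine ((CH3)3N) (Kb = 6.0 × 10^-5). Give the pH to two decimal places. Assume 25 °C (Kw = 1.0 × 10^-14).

pH = 11.76

(CH3)3N + H2O ⇌ (CH3)3NH+ + OH-
Kb = x²/(0.56 − x) = 6.0 × 10^-5
Assume x ≪ 0.56: x ≈ √(6.0 × 10^-5 × 0.56) = 5.80 × 10^-3 M
(x/C₀ = 1% < 5%, so the approximation holds.)
pOH = 2.24, so pH = 14.00 − pOH = 11.76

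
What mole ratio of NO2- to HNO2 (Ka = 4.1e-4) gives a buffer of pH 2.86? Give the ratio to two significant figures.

ratio = 0.30

pKa = -log(4.1 × 10^-4) = 3.387
pH = pKa + log(r) ⇒ log(r) = 2.86 − 3.387 = -0.527
r = [NO2-]/[HNO2] = 10^(-0.527) = 0.297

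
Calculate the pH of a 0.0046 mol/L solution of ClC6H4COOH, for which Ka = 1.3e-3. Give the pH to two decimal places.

ClC6H4COOH ⇌ ClC6H4COO- + H+
Ka = x²/(0.0046 − x) = 1.3 × 10^-3
x is not negligible relative to C₀; solve x² + 0.0013·x − 5.98e-06 = 0.
x = [−0.0013 + √(0.0013² + 2.39e-05)]/2 = 1.88 × 10^-3 M
pH = −log(1.88 × 10^-3) = 2.73

pH = 2.73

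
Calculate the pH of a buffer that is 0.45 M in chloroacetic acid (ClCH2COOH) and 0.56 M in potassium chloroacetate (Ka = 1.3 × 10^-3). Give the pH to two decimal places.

pH = 2.98

pKa = −log(1.3 × 10^-3) = 2.886
Henderson–Hasselbalch: pH = pKa + log([ClCH2COO-]/[ClCH2COOH]) = 2.886 + log(0.56/0.45)
pH = 2.886 + (+0.095) = 2.98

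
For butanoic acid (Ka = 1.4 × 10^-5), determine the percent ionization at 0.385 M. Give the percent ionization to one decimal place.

0.6%

CH3(CH2)2COOH ⇌ CH3(CH2)2COO- + H+; let x = [H+] at equilibrium.
x ≈ √(Ka·C₀) = √(1.4 × 10^-5 × 0.385) = 2.32 × 10^-3 M
Fraction ionized = 2.32 × 10^-3 / 0.385 = 0.0060 → 0.6%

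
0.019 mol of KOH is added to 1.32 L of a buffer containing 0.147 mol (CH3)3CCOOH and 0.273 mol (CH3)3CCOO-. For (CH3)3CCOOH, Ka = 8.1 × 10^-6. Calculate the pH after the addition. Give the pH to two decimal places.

OH- converts (CH3)3CCOOH to (CH3)3CCOO-: (CH3)3CCOOH → 0.128 mol, (CH3)3CCOO- → 0.292 mol.
pKa = −log(8.1 × 10^-6) = 5.092
pH = pKa + log(n_(CH3)3CCOO-/n_(CH3)3CCOOH) = 5.092 + log(0.292/0.128) = 5.092 + (+0.358)

pH = 5.45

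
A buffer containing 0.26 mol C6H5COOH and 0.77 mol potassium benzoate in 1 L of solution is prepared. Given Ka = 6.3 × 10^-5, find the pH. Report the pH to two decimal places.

pKa = −log(6.3 × 10^-5) = 4.201
Using pH = pKa + log([base]/[acid]) with [base]/[acid] = 0.77/0.26:
pH = 4.201 + (+0.472) = 4.67

pH = 4.67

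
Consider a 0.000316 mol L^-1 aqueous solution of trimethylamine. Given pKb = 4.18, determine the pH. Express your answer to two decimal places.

(CH3)3N + H2O ⇌ (CH3)3NH+ + OH-
Kb = 10^(−4.18) = 6.61 × 10^-5
From the ICE table, Kb = [OH-]²/(0.000316 − [OH-]) = 6.61 × 10^-5.
Here C₀/Kb ≈ 4.78, so the small-[OH-] approximation fails. Use the quadratic:
[OH-] = (−Kb + √(Kb² + 4·Kb·C₀))/2 = 1.15 × 10^-4 M
pOH = −log(1.15 × 10^-4) = 3.94; pH = 14.00 − 3.94 = 10.06

pH = 10.06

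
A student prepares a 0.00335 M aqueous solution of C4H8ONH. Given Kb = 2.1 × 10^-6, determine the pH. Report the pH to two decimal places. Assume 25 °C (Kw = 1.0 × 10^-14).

C4H8ONH + H2O ⇌ C4H8ONH2+ + OH-
Kb = x²/(0.00335 − x) = 2.1 × 10^-6
Assume x ≪ 0.00335: x ≈ √(2.1 × 10^-6 × 0.00335) = 8.39 × 10^-5 M
(x/C₀ = 2.5% < 5%, so the approximation holds.)
pOH = −log(8.39 × 10^-5) = 4.08; pH = 14.00 − 4.08 = 9.92

pH = 9.92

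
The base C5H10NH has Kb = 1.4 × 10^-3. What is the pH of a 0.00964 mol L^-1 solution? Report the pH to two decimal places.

pH = 11.48

C5H10NH + H2O ⇌ C5H10NH2+ + OH-
Kb = [OH-]²/(0.00964 − [OH-]) = 1.4 × 10^-3
Here C₀/Kb ≈ 6.89, so the small-[OH-] approximation fails. Use the quadratic:
[OH-] = (−Kb + √(Kb² + 4·Kb·C₀))/2 = 3.04 × 10^-3 M
pOH = −log(3.04 × 10^-3) = 2.52; pH = 14.00 − 2.52 = 11.48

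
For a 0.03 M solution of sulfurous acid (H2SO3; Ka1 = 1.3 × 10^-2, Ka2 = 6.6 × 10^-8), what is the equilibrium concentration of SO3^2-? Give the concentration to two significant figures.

First ionization gives [H+] ≈ [HSO3-] = 1.43 × 10^-2 M.
Second step: Ka2 = [H+][SO3^2-]/[HSO3-] ≈ [SO3^2-] (since [H+] ≈ [HSO3-]).
So [SO3^2-] ≈ Ka2.

6.6 × 10^-8 M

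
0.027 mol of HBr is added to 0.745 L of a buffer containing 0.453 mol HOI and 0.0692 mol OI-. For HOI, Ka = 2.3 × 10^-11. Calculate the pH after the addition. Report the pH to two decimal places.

pH = 9.58

Added H+ converts OI- to HOI: HOI → 0.48 mol, OI- → 0.0422 mol.
pKa = −log(2.3 × 10^-11) = 10.638
pH = pKa + log([A⁻]/[HA]) = 10.638 + log(0.0422/0.48) = 10.638 -1.056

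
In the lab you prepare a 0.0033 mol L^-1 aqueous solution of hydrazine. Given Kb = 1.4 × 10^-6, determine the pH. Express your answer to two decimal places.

pH = 9.83

N2H4 + H2O ⇌ N2H5+ + OH-
From the ICE table, Kb = [OH-]²/(0.0033 − [OH-]) = 1.4 × 10^-6.
Since Kb ≪ C₀, [OH-] ≈ √(Kb·C₀) = 6.80 × 10^-5 M.
([OH-]/C₀ = 2.1% < 5%, so the approximation holds.)
pOH = −log(6.80 × 10^-5) = 4.17; pH = 14.00 − 4.17 = 9.83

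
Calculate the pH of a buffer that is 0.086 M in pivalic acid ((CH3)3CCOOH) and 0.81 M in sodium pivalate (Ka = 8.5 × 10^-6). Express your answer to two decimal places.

pKa = −log(8.5 × 10^-6) = 5.071
Henderson–Hasselbalch: pH = pKa + log([(CH3)3CCOO-]/[(CH3)3CCOOH]) = 5.071 + log(0.81/0.086)
pH = 5.071 + (+0.974) = 6.04

pH = 6.04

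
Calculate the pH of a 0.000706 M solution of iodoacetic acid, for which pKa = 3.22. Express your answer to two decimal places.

ICH2COOH ⇌ ICH2COO- + H+
Ka = 10^(−3.22) = 6.03 × 10^-4
Let x = [H+] at equilibrium. Ka = x²/(0.000706 − x).
x is not negligible relative to C₀; solve x² + 0.000603·x − 4.26e-07 = 0.
x = [−0.000603 + √(0.000603² + 1.7e-06)]/2 = 4.17 × 10^-4 M
pH = −log(4.17 × 10^-4) = 3.38

pH = 3.38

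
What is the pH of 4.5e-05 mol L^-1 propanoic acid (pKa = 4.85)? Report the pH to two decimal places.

CH3CH2COOH ⇌ CH3CH2COO- + H+
Ka = 10^(−4.85) = 1.41 × 10^-5
From the ICE table, Ka = x²/(4.5e-05 − x) = 1.41 × 10^-5.
x is not negligible relative to C₀; solve x² + 1.41e-05·x − 6.35e-10 = 0.
x = (−Ka + √(Ka² + 4·Ka·C₀))/2 = 1.91 × 10^-5 M
pH = −log[H+] = −log(1.91 × 10^-5) = 4.72

pH = 4.72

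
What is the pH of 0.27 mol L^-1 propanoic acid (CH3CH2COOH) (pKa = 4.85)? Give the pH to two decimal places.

pH = 2.71

CH3CH2COOH ⇌ CH3CH2COO- + H+
Ka = 10^(−4.85) = 1.41 × 10^-5
Ka = x²/(0.27 − x) = 1.41 × 10^-5
Assume x ≪ 0.27: x ≈ √(1.41 × 10^-5 × 0.27) = 1.95 × 10^-3 M
pH = −log(1.95 × 10^-3) = 2.71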